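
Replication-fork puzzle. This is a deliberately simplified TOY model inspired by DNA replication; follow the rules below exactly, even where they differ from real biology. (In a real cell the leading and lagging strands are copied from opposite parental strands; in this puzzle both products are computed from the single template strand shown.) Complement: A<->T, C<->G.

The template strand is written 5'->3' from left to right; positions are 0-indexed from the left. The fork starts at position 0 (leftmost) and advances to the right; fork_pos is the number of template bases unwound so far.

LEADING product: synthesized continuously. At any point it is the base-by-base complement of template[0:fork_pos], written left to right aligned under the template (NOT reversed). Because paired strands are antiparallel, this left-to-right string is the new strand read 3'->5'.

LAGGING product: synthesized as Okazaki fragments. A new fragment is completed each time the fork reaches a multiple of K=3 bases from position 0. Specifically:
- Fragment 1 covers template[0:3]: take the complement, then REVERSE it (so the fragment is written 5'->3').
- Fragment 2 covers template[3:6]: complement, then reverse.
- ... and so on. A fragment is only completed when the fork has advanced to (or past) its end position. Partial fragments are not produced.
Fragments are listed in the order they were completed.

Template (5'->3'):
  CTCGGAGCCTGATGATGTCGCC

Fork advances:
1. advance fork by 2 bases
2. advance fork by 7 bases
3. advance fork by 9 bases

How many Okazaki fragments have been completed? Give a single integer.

Step 1: advance 2 -> fork_pos = 0 + 2 = 2. Next multiple of 3 is 3 (not reached); still 0 fragment(s).
Step 2: advance 7 -> fork_pos = 2 + 7 = 9. Reached multiple(s) of 3: 3, 6, 9 -> fragments 1-3 completed (3 total).
Step 3: advance 9 -> fork_pos = 9 + 9 = 18. Reached multiple(s) of 3: 12, 15, 18 -> fragments 4-6 completed (6 total).
Check: final fork_pos = 18; the multiples of 3 that are <= 18 are 3..18 -> 18 // 3 = 6 completed fragment(s).

Answer: 6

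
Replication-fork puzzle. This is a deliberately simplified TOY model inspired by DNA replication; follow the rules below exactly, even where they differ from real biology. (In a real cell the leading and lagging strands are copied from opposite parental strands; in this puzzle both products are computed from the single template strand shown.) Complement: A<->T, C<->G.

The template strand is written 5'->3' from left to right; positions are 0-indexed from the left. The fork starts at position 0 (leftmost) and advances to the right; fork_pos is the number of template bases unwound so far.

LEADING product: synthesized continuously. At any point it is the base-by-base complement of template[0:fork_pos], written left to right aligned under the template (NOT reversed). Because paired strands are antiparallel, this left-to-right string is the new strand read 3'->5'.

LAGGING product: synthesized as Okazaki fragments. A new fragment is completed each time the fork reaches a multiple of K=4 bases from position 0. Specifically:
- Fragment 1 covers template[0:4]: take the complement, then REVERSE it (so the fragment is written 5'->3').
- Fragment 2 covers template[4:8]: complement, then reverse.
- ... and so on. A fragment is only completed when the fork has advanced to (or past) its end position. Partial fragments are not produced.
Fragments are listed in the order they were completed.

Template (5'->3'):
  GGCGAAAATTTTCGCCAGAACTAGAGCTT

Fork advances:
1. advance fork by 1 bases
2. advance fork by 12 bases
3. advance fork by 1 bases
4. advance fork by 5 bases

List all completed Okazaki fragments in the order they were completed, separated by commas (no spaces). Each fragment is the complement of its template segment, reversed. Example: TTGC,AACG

Step 1: advance 1 -> fork_pos = 0 + 1 = 1. Next multiple of 4 is 4 (not reached); still 0 fragment(s).
Step 2: advance 12 -> fork_pos = 1 + 12 = 13. Reached multiple(s) of 4: 4, 8, 12 -> fragments 1-3 completed (3 total).
Step 3: advance 1 -> fork_pos = 13 + 1 = 14. Next multiple of 4 is 16 (not reached); still 3 fragment(s).
Step 4: advance 5 -> fork_pos = 14 + 5 = 19. Reached multiple(s) of 4: 16 -> fragment 4 completed (4 total).
Final fork_pos = 19, so 4 fragment(s) are complete. Build each: template segment -> complement -> reverse.
Fragment 1: template[0:4] = GGCG -> complement CCGC -> reversed CGCC
Fragment 2: template[4:8] = AAAA -> complement TTTT -> reversed TTTT
Fragment 3: template[8:12] = TTTT -> complement AAAA -> reversed AAAA
Fragment 4: template[12:16] = CGCC -> complement GCGG -> reversed GGCG

Answer: CGCC,TTTT,AAAA,GGCG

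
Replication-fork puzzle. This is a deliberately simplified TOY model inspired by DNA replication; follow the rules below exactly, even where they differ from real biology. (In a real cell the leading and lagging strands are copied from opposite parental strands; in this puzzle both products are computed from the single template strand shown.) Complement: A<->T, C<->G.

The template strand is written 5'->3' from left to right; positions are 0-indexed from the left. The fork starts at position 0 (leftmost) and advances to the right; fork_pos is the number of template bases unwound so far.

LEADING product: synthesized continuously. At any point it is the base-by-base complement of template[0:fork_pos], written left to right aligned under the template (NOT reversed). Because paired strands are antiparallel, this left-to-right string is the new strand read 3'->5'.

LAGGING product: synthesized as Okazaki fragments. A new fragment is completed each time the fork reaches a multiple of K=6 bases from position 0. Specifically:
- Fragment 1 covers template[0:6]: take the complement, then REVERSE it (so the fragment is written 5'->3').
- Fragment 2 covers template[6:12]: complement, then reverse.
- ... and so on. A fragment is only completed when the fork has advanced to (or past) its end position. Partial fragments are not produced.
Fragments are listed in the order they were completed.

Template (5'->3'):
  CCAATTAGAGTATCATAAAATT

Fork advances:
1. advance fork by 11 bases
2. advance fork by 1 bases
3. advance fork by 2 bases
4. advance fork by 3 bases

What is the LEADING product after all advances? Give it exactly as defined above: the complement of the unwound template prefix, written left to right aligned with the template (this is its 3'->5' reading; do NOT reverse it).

Step 1: advance 11 -> fork_pos = 0 + 11 = 11.
Step 2: advance 1 -> fork_pos = 11 + 1 = 12.
Step 3: advance 2 -> fork_pos = 12 + 2 = 14.
Step 4: advance 3 -> fork_pos = 14 + 3 = 17.
Unwound prefix: template[0:17] = CCAATTAGAGTATCATA
Complement it base by base (A<->T, C<->G), keeping left-to-right order:
  [0:5] CCAAT -> GGTTA
  [5:10] TAGAG -> ATCTC
  [10:15] TATCA -> ATAGT
  [15:17] TA -> AT
Concatenate: GGTTAATCTCATAGTAT (length 17; written aligned with the template, i.e. 3'->5').

Answer: GGTTAATCTCATAGTAT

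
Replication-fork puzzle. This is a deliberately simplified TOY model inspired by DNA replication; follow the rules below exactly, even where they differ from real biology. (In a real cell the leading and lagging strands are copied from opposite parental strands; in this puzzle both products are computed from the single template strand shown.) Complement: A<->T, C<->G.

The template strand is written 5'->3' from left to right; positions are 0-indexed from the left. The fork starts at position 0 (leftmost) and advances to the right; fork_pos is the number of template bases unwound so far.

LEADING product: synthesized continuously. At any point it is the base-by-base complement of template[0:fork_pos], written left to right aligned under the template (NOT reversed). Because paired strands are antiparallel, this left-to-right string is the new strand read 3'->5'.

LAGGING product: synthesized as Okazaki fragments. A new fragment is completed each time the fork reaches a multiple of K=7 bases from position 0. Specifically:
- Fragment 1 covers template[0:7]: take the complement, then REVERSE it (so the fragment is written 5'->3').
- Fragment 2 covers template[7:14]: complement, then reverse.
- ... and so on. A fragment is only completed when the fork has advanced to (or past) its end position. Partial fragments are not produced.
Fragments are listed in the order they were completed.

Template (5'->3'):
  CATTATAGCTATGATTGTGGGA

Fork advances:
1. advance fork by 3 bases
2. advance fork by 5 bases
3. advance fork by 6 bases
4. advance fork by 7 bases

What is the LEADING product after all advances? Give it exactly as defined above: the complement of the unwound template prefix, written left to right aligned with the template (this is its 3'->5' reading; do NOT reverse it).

Answer: GTAATATCGATACTAACACCC

Derivation:
Step 1: advance 3 -> fork_pos = 0 + 3 = 3.
Step 2: advance 5 -> fork_pos = 3 + 5 = 8.
Step 3: advance 6 -> fork_pos = 8 + 6 = 14.
Step 4: advance 7 -> fork_pos = 14 + 7 = 21.
Unwound prefix: template[0:21] = CATTATAGCTATGATTGTGGG
Complement it base by base (A<->T, C<->G), keeping left-to-right order:
  [0:5] CATTA -> GTAAT
  [5:10] TAGCT -> ATCGA
  [10:15] ATGAT -> TACTA
  [15:20] TGTGG -> ACACC
  [20:21] G -> C
Concatenate: GTAATATCGATACTAACACCC (length 21; written aligned with the template, i.e. 3'->5').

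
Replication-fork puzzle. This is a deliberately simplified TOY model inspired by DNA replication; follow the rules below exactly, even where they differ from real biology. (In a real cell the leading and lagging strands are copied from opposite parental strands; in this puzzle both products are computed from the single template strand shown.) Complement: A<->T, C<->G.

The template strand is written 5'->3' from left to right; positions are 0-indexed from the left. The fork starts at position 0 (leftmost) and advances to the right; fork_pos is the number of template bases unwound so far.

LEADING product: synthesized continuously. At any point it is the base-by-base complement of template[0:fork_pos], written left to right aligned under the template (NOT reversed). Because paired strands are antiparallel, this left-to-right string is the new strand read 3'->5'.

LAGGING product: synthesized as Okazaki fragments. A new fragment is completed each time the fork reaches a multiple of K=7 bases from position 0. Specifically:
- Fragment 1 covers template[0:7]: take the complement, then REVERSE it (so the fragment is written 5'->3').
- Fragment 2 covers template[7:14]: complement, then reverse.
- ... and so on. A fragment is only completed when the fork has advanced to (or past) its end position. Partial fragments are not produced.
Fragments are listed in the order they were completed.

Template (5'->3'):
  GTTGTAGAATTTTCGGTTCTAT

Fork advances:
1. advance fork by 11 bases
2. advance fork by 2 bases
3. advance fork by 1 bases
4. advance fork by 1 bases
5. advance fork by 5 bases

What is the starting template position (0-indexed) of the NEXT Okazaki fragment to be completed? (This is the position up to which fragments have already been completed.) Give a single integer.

Answer: 14

Derivation:
Step 1: advance 11 -> fork_pos = 0 + 11 = 11. Reached multiple(s) of 7: 7 -> fragment 1 completed (1 total).
Step 2: advance 2 -> fork_pos = 11 + 2 = 13. Next multiple of 7 is 14 (not reached); still 1 fragment(s).
Step 3: advance 1 -> fork_pos = 13 + 1 = 14. Reached multiple(s) of 7: 14 -> fragment 2 completed (2 total).
Step 4: advance 1 -> fork_pos = 14 + 1 = 15. Next multiple of 7 is 21 (not reached); still 2 fragment(s).
Step 5: advance 5 -> fork_pos = 15 + 5 = 20. Next multiple of 7 is 21 (not reached); still 2 fragment(s).
2 fragment(s) completed, covering template[0:14] (2 x 7 = 14). The next fragment, fragment 3, covers template[14:21], so it starts at position 14.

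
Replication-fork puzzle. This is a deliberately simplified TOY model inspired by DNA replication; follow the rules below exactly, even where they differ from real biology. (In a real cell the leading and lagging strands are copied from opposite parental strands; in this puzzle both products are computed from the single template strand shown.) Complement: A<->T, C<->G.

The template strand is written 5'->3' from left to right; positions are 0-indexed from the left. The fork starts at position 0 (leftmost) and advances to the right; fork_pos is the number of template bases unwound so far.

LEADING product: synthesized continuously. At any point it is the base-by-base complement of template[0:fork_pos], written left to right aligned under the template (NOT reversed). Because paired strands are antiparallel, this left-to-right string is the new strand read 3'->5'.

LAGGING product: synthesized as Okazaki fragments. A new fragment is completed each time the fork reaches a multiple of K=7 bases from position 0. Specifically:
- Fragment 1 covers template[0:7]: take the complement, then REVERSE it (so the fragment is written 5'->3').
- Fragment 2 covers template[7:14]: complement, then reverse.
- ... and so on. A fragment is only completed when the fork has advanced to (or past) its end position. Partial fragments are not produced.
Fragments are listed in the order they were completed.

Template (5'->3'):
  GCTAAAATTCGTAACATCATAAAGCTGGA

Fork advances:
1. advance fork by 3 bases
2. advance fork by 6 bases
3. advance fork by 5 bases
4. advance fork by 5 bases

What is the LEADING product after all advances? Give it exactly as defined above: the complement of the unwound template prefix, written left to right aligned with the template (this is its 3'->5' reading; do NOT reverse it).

Step 1: advance 3 -> fork_pos = 0 + 3 = 3.
Step 2: advance 6 -> fork_pos = 3 + 6 = 9.
Step 3: advance 5 -> fork_pos = 9 + 5 = 14.
Step 4: advance 5 -> fork_pos = 14 + 5 = 19.
Unwound prefix: template[0:19] = GCTAAAATTCGTAACATCA
Complement it base by base (A<->T, C<->G), keeping left-to-right order:
  [0:5] GCTAA -> CGATT
  [5:10] AATTC -> TTAAG
  [10:15] GTAAC -> CATTG
  [15:19] ATCA -> TAGT
Concatenate: CGATTTTAAGCATTGTAGT (length 19; written aligned with the template, i.e. 3'->5').

Answer: CGATTTTAAGCATTGTAGT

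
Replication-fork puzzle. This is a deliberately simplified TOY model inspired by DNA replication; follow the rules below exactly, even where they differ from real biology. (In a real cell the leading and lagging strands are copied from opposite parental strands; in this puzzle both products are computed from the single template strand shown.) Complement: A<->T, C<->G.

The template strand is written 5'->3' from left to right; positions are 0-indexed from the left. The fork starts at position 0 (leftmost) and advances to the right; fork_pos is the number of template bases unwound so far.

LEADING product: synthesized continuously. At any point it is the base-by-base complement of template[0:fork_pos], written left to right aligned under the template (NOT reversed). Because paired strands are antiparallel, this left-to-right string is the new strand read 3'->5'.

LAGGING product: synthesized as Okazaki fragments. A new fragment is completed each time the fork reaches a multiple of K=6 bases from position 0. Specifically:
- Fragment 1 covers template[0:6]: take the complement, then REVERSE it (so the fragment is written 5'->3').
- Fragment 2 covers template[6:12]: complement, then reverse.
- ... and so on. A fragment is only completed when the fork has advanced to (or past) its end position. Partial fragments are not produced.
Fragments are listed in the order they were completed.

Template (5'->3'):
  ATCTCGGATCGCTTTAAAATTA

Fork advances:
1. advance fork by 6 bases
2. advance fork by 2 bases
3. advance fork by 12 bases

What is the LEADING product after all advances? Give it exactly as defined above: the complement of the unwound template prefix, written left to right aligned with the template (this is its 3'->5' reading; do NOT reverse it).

Answer: TAGAGCCTAGCGAAATTTTA

Derivation:
Step 1: advance 6 -> fork_pos = 0 + 6 = 6.
Step 2: advance 2 -> fork_pos = 6 + 2 = 8.
Step 3: advance 12 -> fork_pos = 8 + 12 = 20.
Unwound prefix: template[0:20] = ATCTCGGATCGCTTTAAAAT
Complement it base by base (A<->T, C<->G), keeping left-to-right order:
  [0:5] ATCTC -> TAGAG
  [5:10] GGATC -> CCTAG
  [10:15] GCTTT -> CGAAA
  [15:20] AAAAT -> TTTTA
Concatenate: TAGAGCCTAGCGAAATTTTA (length 20; written aligned with the template, i.e. 3'->5').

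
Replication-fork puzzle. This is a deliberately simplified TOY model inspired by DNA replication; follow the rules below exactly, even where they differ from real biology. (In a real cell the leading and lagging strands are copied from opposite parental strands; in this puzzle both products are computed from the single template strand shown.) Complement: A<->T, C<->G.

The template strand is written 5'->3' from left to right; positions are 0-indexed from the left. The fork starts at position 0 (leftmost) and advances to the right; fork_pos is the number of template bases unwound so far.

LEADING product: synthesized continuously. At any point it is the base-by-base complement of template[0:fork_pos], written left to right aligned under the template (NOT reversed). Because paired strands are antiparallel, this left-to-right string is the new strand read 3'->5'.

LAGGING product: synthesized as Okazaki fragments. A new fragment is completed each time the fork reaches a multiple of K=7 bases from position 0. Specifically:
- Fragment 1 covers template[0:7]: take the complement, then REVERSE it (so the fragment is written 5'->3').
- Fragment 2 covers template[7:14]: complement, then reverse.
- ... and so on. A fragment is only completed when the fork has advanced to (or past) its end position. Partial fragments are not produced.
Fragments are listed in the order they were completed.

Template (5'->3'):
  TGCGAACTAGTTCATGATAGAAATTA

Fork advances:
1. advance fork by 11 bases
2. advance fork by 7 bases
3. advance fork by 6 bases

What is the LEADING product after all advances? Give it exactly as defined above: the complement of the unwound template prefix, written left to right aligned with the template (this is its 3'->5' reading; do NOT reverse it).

Answer: ACGCTTGATCAAGTACTATCTTTA

Derivation:
Step 1: advance 11 -> fork_pos = 0 + 11 = 11.
Step 2: advance 7 -> fork_pos = 11 + 7 = 18.
Step 3: advance 6 -> fork_pos = 18 + 6 = 24.
Unwound prefix: template[0:24] = TGCGAACTAGTTCATGATAGAAAT
Complement it base by base (A<->T, C<->G), keeping left-to-right order:
  [0:5] TGCGA -> ACGCT
  [5:10] ACTAG -> TGATC
  [10:15] TTCAT -> AAGTA
  [15:20] GATAG -> CTATC
  [20:24] AAAT -> TTTA
Concatenate: ACGCTTGATCAAGTACTATCTTTA (length 24; written aligned with the template, i.e. 3'->5').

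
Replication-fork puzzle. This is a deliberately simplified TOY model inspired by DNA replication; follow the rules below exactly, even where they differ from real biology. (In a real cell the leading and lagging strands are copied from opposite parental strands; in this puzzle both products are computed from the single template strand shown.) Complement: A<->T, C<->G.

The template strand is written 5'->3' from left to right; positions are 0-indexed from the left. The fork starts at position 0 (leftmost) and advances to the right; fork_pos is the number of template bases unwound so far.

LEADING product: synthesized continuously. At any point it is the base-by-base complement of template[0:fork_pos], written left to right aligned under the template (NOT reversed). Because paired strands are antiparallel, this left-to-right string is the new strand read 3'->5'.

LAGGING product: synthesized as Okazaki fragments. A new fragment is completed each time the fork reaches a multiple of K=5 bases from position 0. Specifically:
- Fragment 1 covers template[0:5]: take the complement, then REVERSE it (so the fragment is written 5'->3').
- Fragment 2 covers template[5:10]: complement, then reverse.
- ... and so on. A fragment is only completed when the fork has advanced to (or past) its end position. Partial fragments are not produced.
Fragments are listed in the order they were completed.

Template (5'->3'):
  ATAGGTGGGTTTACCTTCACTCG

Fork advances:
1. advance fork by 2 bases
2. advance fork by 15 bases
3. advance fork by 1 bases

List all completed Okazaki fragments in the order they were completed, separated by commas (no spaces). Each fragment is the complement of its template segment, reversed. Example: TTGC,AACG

Answer: CCTAT,ACCCA,GGTAA

Derivation:
Step 1: advance 2 -> fork_pos = 0 + 2 = 2. Next multiple of 5 is 5 (not reached); still 0 fragment(s).
Step 2: advance 15 -> fork_pos = 2 + 15 = 17. Reached multiple(s) of 5: 5, 10, 15 -> fragments 1-3 completed (3 total).
Step 3: advance 1 -> fork_pos = 17 + 1 = 18. Next multiple of 5 is 20 (not reached); still 3 fragment(s).
Final fork_pos = 18, so 3 fragment(s) are complete. Build each: template segment -> complement -> reverse.
Fragment 1: template[0:5] = ATAGG -> complement TATCC -> reversed CCTAT
Fragment 2: template[5:10] = TGGGT -> complement ACCCA -> reversed ACCCA
Fragment 3: template[10:15] = TTACC -> complement AATGG -> reversed GGTAA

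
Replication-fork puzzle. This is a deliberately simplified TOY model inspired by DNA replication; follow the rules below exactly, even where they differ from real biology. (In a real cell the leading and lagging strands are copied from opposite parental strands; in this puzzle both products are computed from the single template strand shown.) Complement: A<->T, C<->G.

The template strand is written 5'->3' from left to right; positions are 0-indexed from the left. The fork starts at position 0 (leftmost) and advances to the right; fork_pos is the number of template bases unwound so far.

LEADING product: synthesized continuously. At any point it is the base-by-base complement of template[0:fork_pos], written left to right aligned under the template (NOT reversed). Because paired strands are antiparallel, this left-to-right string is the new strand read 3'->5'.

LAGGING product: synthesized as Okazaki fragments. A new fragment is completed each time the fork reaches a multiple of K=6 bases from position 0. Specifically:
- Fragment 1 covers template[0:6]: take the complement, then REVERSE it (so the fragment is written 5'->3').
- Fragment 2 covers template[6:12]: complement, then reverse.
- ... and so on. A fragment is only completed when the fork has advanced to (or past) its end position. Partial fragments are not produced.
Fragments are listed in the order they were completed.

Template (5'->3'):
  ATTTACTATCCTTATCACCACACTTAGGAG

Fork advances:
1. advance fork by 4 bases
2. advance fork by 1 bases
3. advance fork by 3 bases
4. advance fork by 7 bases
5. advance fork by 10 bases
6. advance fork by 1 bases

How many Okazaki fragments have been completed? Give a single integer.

Answer: 4

Derivation:
Step 1: advance 4 -> fork_pos = 0 + 4 = 4. Next multiple of 6 is 6 (not reached); still 0 fragment(s).
Step 2: advance 1 -> fork_pos = 4 + 1 = 5. Next multiple of 6 is 6 (not reached); still 0 fragment(s).
Step 3: advance 3 -> fork_pos = 5 + 3 = 8. Reached multiple(s) of 6: 6 -> fragment 1 completed (1 total).
Step 4: advance 7 -> fork_pos = 8 + 7 = 15. Reached multiple(s) of 6: 12 -> fragment 2 completed (2 total).
Step 5: advance 10 -> fork_pos = 15 + 10 = 25. Reached multiple(s) of 6: 18, 24 -> fragments 3-4 completed (4 total).
Step 6: advance 1 -> fork_pos = 25 + 1 = 26. Next multiple of 6 is 30 (not reached); still 4 fragment(s).
Check: final fork_pos = 26; the multiples of 6 that are <= 26 are 6..24 -> 26 // 6 = 4 completed fragment(s).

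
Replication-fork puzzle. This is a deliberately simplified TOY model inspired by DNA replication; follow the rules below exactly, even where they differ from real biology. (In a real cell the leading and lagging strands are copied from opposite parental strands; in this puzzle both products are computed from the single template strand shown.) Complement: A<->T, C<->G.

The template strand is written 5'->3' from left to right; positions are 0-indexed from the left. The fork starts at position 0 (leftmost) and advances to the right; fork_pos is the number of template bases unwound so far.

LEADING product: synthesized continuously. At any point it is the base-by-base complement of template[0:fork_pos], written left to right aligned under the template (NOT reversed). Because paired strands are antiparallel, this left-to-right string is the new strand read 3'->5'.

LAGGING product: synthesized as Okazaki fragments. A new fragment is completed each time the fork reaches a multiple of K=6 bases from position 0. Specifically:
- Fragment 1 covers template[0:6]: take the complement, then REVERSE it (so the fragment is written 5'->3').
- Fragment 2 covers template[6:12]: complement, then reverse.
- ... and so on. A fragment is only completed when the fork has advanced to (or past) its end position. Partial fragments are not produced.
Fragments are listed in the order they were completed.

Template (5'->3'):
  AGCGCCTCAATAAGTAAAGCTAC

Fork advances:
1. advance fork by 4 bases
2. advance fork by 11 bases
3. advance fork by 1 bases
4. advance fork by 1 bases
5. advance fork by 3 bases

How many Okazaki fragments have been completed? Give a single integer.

Step 1: advance 4 -> fork_pos = 0 + 4 = 4. Next multiple of 6 is 6 (not reached); still 0 fragment(s).
Step 2: advance 11 -> fork_pos = 4 + 11 = 15. Reached multiple(s) of 6: 6, 12 -> fragments 1-2 completed (2 total).
Step 3: advance 1 -> fork_pos = 15 + 1 = 16. Next multiple of 6 is 18 (not reached); still 2 fragment(s).
Step 4: advance 1 -> fork_pos = 16 + 1 = 17. Next multiple of 6 is 18 (not reached); still 2 fragment(s).
Step 5: advance 3 -> fork_pos = 17 + 3 = 20. Reached multiple(s) of 6: 18 -> fragment 3 completed (3 total).
Check: final fork_pos = 20; the multiples of 6 that are <= 20 are 6..18 -> 20 // 6 = 3 completed fragment(s).

Answer: 3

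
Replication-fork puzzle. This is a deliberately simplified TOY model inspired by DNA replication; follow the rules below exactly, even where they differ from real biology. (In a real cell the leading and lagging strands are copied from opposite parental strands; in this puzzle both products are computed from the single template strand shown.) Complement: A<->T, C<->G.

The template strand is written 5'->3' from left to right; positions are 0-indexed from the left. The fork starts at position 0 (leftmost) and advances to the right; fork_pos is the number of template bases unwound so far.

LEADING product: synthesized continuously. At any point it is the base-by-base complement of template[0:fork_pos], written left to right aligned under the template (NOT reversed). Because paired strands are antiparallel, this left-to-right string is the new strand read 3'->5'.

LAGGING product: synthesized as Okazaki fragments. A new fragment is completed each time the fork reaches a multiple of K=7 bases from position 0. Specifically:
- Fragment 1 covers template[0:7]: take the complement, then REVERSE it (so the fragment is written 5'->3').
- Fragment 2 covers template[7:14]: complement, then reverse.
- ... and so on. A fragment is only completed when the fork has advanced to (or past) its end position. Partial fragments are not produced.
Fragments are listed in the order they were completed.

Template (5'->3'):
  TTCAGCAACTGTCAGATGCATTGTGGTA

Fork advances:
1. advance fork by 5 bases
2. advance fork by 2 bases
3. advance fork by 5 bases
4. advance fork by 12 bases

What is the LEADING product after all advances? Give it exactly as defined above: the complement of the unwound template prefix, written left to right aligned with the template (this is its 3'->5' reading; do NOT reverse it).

Answer: AAGTCGTTGACAGTCTACGTAACA

Derivation:
Step 1: advance 5 -> fork_pos = 0 + 5 = 5.
Step 2: advance 2 -> fork_pos = 5 + 2 = 7.
Step 3: advance 5 -> fork_pos = 7 + 5 = 12.
Step 4: advance 12 -> fork_pos = 12 + 12 = 24.
Unwound prefix: template[0:24] = TTCAGCAACTGTCAGATGCATTGT
Complement it base by base (A<->T, C<->G), keeping left-to-right order:
  [0:5] TTCAG -> AAGTC
  [5:10] CAACT -> GTTGA
  [10:15] GTCAG -> CAGTC
  [15:20] ATGCA -> TACGT
  [20:24] TTGT -> AACA
Concatenate: AAGTCGTTGACAGTCTACGTAACA (length 24; written aligned with the template, i.e. 3'->5').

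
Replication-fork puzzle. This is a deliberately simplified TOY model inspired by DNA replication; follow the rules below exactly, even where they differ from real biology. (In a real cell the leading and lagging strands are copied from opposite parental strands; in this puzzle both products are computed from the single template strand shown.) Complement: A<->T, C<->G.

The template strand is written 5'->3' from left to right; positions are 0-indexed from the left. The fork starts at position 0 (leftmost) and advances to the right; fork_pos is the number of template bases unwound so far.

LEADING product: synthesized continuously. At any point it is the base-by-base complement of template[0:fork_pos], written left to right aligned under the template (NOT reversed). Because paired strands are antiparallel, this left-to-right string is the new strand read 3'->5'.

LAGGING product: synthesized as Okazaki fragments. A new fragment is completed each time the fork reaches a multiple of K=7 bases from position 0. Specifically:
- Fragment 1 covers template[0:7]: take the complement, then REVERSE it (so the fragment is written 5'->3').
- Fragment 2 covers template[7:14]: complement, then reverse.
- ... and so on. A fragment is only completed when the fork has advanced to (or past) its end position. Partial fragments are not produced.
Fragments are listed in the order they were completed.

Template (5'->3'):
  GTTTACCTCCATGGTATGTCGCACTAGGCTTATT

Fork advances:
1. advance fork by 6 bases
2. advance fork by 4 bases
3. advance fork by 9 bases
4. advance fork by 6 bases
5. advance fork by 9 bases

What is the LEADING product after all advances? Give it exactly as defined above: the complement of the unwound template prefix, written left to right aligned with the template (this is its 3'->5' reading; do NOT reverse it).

Answer: CAAATGGAGGTACCATACAGCGTGATCCGAATAA

Derivation:
Step 1: advance 6 -> fork_pos = 0 + 6 = 6.
Step 2: advance 4 -> fork_pos = 6 + 4 = 10.
Step 3: advance 9 -> fork_pos = 10 + 9 = 19.
Step 4: advance 6 -> fork_pos = 19 + 6 = 25.
Step 5: advance 9 -> fork_pos = 25 + 9 = 34.
Unwound prefix: template[0:34] = GTTTACCTCCATGGTATGTCGCACTAGGCTTATT
Complement it base by base (A<->T, C<->G), keeping left-to-right order:
  [0:5] GTTTA -> CAAAT
  [5:10] CCTCC -> GGAGG
  [10:15] ATGGT -> TACCA
  [15:20] ATGTC -> TACAG
  [20:25] GCACT -> CGTGA
  [25:30] AGGCT -> TCCGA
  [30:34] TATT -> ATAA
Concatenate: CAAATGGAGGTACCATACAGCGTGATCCGAATAA (length 34; written aligned with the template, i.e. 3'->5').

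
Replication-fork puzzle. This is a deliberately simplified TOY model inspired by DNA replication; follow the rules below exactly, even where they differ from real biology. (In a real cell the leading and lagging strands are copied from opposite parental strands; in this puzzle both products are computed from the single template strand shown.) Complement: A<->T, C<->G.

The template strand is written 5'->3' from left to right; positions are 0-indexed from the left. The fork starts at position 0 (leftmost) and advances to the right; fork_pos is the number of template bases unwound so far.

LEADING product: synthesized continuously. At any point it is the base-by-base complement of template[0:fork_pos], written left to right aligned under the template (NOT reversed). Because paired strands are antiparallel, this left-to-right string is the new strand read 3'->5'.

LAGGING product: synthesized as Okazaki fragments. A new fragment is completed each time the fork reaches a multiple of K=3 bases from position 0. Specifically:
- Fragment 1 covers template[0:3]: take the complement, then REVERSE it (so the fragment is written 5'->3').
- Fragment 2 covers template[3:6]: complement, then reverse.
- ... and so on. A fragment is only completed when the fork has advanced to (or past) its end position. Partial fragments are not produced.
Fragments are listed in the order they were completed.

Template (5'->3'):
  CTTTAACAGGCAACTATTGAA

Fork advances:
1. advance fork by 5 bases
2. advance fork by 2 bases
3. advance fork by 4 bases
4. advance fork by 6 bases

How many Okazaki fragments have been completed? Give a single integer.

Step 1: advance 5 -> fork_pos = 0 + 5 = 5. Reached multiple(s) of 3: 3 -> fragment 1 completed (1 total).
Step 2: advance 2 -> fork_pos = 5 + 2 = 7. Reached multiple(s) of 3: 6 -> fragment 2 completed (2 total).
Step 3: advance 4 -> fork_pos = 7 + 4 = 11. Reached multiple(s) of 3: 9 -> fragment 3 completed (3 total).
Step 4: advance 6 -> fork_pos = 11 + 6 = 17. Reached multiple(s) of 3: 12, 15 -> fragments 4-5 completed (5 total).
Check: final fork_pos = 17; the multiples of 3 that are <= 17 are 3..15 -> 17 // 3 = 5 completed fragment(s).

Answer: 5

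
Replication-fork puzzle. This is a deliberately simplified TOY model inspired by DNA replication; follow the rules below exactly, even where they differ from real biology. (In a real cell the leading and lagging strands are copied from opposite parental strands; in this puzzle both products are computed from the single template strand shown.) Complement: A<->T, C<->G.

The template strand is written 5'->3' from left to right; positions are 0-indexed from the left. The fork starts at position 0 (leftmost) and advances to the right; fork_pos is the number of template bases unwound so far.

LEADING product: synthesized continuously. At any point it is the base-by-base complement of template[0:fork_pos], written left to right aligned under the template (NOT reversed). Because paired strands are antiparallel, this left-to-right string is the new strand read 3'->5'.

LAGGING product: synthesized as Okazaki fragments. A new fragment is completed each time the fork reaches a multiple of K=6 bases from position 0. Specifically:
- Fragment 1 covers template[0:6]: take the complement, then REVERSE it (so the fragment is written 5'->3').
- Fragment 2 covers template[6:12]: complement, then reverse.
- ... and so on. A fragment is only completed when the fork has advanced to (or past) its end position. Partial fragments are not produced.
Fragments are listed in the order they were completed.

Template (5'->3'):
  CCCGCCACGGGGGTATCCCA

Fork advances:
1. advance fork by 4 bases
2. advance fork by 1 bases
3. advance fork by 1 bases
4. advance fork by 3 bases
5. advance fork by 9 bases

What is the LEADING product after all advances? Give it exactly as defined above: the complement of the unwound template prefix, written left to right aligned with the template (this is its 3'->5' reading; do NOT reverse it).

Step 1: advance 4 -> fork_pos = 0 + 4 = 4.
Step 2: advance 1 -> fork_pos = 4 + 1 = 5.
Step 3: advance 1 -> fork_pos = 5 + 1 = 6.
Step 4: advance 3 -> fork_pos = 6 + 3 = 9.
Step 5: advance 9 -> fork_pos = 9 + 9 = 18.
Unwound prefix: template[0:18] = CCCGCCACGGGGGTATCC
Complement it base by base (A<->T, C<->G), keeping left-to-right order:
  [0:5] CCCGC -> GGGCG
  [5:10] CACGG -> GTGCC
  [10:15] GGGTA -> CCCAT
  [15:18] TCC -> AGG
Concatenate: GGGCGGTGCCCCCATAGG (length 18; written aligned with the template, i.e. 3'->5').

Answer: GGGCGGTGCCCCCATAGG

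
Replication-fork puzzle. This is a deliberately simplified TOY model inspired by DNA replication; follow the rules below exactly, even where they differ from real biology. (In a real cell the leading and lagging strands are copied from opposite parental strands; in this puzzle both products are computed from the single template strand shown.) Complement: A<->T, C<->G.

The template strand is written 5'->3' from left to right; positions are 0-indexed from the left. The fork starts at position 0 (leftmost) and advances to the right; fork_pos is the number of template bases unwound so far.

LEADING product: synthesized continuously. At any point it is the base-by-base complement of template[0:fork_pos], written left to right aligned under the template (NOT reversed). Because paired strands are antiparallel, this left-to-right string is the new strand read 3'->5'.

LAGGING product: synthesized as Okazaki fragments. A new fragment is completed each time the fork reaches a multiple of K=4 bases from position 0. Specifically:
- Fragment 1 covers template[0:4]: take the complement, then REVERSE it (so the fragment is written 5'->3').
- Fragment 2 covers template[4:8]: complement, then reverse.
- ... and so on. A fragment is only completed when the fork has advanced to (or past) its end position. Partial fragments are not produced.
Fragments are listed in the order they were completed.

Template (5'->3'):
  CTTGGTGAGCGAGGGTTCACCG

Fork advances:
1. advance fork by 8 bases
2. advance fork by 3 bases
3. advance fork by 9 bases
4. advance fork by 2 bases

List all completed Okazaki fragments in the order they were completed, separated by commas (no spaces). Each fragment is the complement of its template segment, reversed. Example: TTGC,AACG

Step 1: advance 8 -> fork_pos = 0 + 8 = 8. Reached multiple(s) of 4: 4, 8 -> fragments 1-2 completed (2 total).
Step 2: advance 3 -> fork_pos = 8 + 3 = 11. Next multiple of 4 is 12 (not reached); still 2 fragment(s).
Step 3: advance 9 -> fork_pos = 11 + 9 = 20. Reached multiple(s) of 4: 12, 16, 20 -> fragments 3-5 completed (5 total).
Step 4: advance 2 -> fork_pos = 20 + 2 = 22. Next multiple of 4 is 24 (not reached); still 5 fragment(s).
Final fork_pos = 22, so 5 fragment(s) are complete. Build each: template segment -> complement -> reverse.
Fragment 1: template[0:4] = CTTG -> complement GAAC -> reversed CAAG
Fragment 2: template[4:8] = GTGA -> complement CACT -> reversed TCAC
Fragment 3: template[8:12] = GCGA -> complement CGCT -> reversed TCGC
Fragment 4: template[12:16] = GGGT -> complement CCCA -> reversed ACCC
Fragment 5: template[16:20] = TCAC -> complement AGTG -> reversed GTGA

Answer: CAAG,TCAC,TCGC,ACCC,GTGA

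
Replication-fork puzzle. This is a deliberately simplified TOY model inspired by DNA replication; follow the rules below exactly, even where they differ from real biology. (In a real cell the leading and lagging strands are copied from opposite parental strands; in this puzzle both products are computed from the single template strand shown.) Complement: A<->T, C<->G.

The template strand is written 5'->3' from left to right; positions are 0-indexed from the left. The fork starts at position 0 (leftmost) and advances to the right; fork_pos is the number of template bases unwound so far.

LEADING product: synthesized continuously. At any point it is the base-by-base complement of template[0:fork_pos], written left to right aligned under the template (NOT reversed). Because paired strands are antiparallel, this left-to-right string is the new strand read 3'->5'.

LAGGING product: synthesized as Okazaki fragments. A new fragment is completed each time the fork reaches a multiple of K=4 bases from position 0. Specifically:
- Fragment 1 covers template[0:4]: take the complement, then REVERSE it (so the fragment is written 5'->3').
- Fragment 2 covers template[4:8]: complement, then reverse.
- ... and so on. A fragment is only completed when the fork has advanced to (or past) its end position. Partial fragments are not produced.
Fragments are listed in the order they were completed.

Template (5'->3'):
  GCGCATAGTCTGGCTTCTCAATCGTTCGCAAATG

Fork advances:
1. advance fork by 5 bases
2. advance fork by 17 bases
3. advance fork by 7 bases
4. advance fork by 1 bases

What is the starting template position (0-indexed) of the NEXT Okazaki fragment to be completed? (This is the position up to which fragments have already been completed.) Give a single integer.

Step 1: advance 5 -> fork_pos = 0 + 5 = 5. Reached multiple(s) of 4: 4 -> fragment 1 completed (1 total).
Step 2: advance 17 -> fork_pos = 5 + 17 = 22. Reached multiple(s) of 4: 8, 12, 16, 20 -> fragments 2-5 completed (5 total).
Step 3: advance 7 -> fork_pos = 22 + 7 = 29. Reached multiple(s) of 4: 24, 28 -> fragments 6-7 completed (7 total).
Step 4: advance 1 -> fork_pos = 29 + 1 = 30. Next multiple of 4 is 32 (not reached); still 7 fragment(s).
7 fragment(s) completed, covering template[0:28] (7 x 4 = 28). The next fragment, fragment 8, covers template[28:32], so it starts at position 28.

Answer: 28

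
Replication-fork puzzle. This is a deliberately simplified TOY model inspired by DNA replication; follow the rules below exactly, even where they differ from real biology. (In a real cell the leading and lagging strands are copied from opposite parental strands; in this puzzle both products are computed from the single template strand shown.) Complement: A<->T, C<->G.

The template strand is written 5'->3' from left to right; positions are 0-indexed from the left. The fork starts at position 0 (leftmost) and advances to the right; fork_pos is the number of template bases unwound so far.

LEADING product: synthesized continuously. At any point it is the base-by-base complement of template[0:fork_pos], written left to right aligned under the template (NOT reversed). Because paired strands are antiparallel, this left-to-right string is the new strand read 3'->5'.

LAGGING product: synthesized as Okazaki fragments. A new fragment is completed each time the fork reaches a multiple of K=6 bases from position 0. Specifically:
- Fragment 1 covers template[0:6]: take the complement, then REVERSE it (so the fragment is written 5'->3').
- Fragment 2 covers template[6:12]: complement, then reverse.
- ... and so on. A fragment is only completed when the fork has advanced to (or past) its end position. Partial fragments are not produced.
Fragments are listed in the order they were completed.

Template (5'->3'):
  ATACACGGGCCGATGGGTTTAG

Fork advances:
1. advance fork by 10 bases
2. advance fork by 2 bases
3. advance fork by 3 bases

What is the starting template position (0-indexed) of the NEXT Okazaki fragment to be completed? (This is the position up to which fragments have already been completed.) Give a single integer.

Answer: 12

Derivation:
Step 1: advance 10 -> fork_pos = 0 + 10 = 10. Reached multiple(s) of 6: 6 -> fragment 1 completed (1 total).
Step 2: advance 2 -> fork_pos = 10 + 2 = 12. Reached multiple(s) of 6: 12 -> fragment 2 completed (2 total).
Step 3: advance 3 -> fork_pos = 12 + 3 = 15. Next multiple of 6 is 18 (not reached); still 2 fragment(s).
2 fragment(s) completed, covering template[0:12] (2 x 6 = 12). The next fragment, fragment 3, covers template[12:18], so it starts at position 12.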